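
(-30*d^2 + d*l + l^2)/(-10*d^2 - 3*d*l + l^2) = (6*d + l)/(2*d + l)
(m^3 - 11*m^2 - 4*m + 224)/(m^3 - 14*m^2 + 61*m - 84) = (m^2 - 4*m - 32)/(m^2 - 7*m + 12)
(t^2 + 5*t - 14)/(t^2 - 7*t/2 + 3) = 2*(t + 7)/(2*t - 3)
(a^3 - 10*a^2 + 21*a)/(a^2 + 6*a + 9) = a*(a^2 - 10*a + 21)/(a^2 + 6*a + 9)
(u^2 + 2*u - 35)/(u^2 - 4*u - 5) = (u + 7)/(u + 1)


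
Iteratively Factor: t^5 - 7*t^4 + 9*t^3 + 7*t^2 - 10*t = (t - 5)*(t^4 - 2*t^3 - t^2 + 2*t) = (t - 5)*(t + 1)*(t^3 - 3*t^2 + 2*t) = t*(t - 5)*(t + 1)*(t^2 - 3*t + 2) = t*(t - 5)*(t - 1)*(t + 1)*(t - 2)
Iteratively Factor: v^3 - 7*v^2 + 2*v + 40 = (v - 5)*(v^2 - 2*v - 8) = (v - 5)*(v - 4)*(v + 2)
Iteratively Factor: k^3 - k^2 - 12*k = (k + 3)*(k^2 - 4*k) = k*(k + 3)*(k - 4)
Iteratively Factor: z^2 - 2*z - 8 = (z - 4)*(z + 2)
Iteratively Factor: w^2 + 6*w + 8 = (w + 4)*(w + 2)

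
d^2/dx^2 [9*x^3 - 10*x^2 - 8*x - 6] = 54*x - 20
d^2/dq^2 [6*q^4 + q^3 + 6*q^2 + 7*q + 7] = 72*q^2 + 6*q + 12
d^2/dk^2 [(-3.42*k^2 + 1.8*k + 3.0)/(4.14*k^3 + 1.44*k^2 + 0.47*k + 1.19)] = (-117.234864*k^6 + 185.10768*k^5 + 721.338696*k^4 + 527.1318*k^3 + 1.09771200000002*k^2 - 95.00328*k - 20.655804)/(70.957944*k^9 + 74.043072*k^8 + 49.920948*k^7 + 80.986068*k^6 + 48.233178*k^5 + 22.250052*k^4 + 22.524137*k^3 + 6.906165*k^2 + 1.996701*k + 1.685159)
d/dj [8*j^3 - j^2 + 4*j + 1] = 24*j^2 - 2*j + 4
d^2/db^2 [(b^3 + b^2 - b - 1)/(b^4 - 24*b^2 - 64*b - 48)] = 2*(b^5 - 5*b^4 + 82*b^3 - 106*b^2 + 56*b + 152)/(b^8 - 8*b^7 - 32*b^6 + 224*b^5 + 800*b^4 - 1408*b^3 - 9216*b^2 - 13824*b - 6912)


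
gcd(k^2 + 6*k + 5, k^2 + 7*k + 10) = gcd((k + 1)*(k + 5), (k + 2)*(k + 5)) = k + 5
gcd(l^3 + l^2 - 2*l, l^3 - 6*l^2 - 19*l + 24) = l - 1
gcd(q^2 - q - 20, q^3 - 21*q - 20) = q^2 - q - 20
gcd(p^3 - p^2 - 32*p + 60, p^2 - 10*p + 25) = p - 5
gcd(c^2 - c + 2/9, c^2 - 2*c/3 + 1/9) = c - 1/3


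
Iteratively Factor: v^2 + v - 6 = (v - 2)*(v + 3)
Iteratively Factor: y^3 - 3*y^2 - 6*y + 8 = (y + 2)*(y^2 - 5*y + 4) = (y - 1)*(y + 2)*(y - 4)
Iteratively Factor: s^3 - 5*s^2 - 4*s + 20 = (s + 2)*(s^2 - 7*s + 10) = (s - 5)*(s + 2)*(s - 2)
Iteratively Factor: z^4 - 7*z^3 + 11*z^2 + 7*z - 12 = (z + 1)*(z^3 - 8*z^2 + 19*z - 12) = (z - 3)*(z + 1)*(z^2 - 5*z + 4) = (z - 4)*(z - 3)*(z + 1)*(z - 1)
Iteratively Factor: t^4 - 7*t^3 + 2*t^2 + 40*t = (t + 2)*(t^3 - 9*t^2 + 20*t) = t*(t + 2)*(t^2 - 9*t + 20) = t*(t - 5)*(t + 2)*(t - 4)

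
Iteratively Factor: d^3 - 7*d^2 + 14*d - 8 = (d - 1)*(d^2 - 6*d + 8) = (d - 2)*(d - 1)*(d - 4)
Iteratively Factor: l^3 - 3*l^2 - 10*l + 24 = (l - 4)*(l^2 + l - 6) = (l - 4)*(l + 3)*(l - 2)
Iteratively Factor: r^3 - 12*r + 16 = (r - 2)*(r^2 + 2*r - 8) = (r - 2)*(r + 4)*(r - 2)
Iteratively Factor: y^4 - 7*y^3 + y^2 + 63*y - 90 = (y - 2)*(y^3 - 5*y^2 - 9*y + 45) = (y - 2)*(y + 3)*(y^2 - 8*y + 15) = (y - 5)*(y - 2)*(y + 3)*(y - 3)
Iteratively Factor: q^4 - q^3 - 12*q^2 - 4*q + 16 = (q - 4)*(q^3 + 3*q^2 - 4) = (q - 4)*(q - 1)*(q^2 + 4*q + 4) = (q - 4)*(q - 1)*(q + 2)*(q + 2)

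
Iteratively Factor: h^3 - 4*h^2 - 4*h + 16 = (h - 4)*(h^2 - 4) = (h - 4)*(h + 2)*(h - 2)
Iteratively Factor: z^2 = (z)*(z)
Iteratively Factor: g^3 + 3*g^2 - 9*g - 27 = (g + 3)*(g^2 - 9) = (g + 3)^2*(g - 3)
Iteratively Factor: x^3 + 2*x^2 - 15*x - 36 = (x - 4)*(x^2 + 6*x + 9) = (x - 4)*(x + 3)*(x + 3)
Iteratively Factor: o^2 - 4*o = (o - 4)*(o)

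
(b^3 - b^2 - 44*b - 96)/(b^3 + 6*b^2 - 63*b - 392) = (b^2 + 7*b + 12)/(b^2 + 14*b + 49)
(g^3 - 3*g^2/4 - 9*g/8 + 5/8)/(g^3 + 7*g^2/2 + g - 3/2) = (g - 5/4)/(g + 3)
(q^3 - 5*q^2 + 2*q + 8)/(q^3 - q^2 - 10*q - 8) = (q - 2)/(q + 2)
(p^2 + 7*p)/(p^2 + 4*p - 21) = p/(p - 3)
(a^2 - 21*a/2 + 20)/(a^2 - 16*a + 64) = (a - 5/2)/(a - 8)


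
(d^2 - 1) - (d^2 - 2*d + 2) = 2*d - 3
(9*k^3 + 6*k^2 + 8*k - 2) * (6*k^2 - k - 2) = 54*k^5 + 27*k^4 + 24*k^3 - 32*k^2 - 14*k + 4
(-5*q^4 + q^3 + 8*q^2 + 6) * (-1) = 5*q^4 - q^3 - 8*q^2 - 6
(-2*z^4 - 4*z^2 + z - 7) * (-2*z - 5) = 4*z^5 + 10*z^4 + 8*z^3 + 18*z^2 + 9*z + 35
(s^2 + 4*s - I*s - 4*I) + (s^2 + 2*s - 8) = 2*s^2 + 6*s - I*s - 8 - 4*I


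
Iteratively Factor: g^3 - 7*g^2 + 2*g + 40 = (g - 4)*(g^2 - 3*g - 10) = (g - 4)*(g + 2)*(g - 5)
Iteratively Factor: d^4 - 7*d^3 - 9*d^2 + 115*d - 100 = (d - 5)*(d^3 - 2*d^2 - 19*d + 20) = (d - 5)^2*(d^2 + 3*d - 4) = (d - 5)^2*(d + 4)*(d - 1)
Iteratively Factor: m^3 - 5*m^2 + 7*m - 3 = (m - 1)*(m^2 - 4*m + 3) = (m - 3)*(m - 1)*(m - 1)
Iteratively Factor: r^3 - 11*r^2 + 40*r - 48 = (r - 4)*(r^2 - 7*r + 12) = (r - 4)^2*(r - 3)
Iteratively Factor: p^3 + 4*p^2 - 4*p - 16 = (p + 2)*(p^2 + 2*p - 8) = (p + 2)*(p + 4)*(p - 2)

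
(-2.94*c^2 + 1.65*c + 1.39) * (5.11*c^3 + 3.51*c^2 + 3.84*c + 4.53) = -15.0234*c^5 - 1.8879*c^4 + 1.6048*c^3 - 2.1033*c^2 + 12.8121*c + 6.2967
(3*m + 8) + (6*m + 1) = 9*m + 9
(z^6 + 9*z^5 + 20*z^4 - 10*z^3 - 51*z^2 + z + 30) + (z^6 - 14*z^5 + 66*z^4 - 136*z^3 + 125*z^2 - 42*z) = 2*z^6 - 5*z^5 + 86*z^4 - 146*z^3 + 74*z^2 - 41*z + 30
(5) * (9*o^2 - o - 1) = 45*o^2 - 5*o - 5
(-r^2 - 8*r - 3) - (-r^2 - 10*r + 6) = 2*r - 9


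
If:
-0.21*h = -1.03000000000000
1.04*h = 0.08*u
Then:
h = 4.90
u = 63.76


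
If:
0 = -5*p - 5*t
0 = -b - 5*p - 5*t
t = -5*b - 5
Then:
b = 0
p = 5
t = -5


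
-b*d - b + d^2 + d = (-b + d)*(d + 1)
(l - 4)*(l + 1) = l^2 - 3*l - 4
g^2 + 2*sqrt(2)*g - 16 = (g - 2*sqrt(2))*(g + 4*sqrt(2))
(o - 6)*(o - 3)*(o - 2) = o^3 - 11*o^2 + 36*o - 36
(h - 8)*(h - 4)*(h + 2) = h^3 - 10*h^2 + 8*h + 64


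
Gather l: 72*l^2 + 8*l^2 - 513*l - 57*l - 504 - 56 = 80*l^2 - 570*l - 560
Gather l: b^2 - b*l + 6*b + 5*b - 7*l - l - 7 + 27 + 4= b^2 + 11*b + l*(-b - 8) + 24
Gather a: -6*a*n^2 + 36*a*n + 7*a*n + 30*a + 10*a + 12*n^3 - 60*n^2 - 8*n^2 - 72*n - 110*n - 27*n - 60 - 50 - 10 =a*(-6*n^2 + 43*n + 40) + 12*n^3 - 68*n^2 - 209*n - 120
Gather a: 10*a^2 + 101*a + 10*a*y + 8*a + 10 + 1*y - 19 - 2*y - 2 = 10*a^2 + a*(10*y + 109) - y - 11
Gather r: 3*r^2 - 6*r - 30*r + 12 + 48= 3*r^2 - 36*r + 60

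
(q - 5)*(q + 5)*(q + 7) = q^3 + 7*q^2 - 25*q - 175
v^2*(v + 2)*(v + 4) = v^4 + 6*v^3 + 8*v^2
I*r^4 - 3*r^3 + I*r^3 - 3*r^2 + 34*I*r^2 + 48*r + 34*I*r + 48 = (r - 3*I)*(r - 2*I)*(r + 8*I)*(I*r + I)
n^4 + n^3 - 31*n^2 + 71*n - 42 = (n - 3)*(n - 2)*(n - 1)*(n + 7)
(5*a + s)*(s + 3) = 5*a*s + 15*a + s^2 + 3*s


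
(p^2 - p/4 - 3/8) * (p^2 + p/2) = p^4 + p^3/4 - p^2/2 - 3*p/16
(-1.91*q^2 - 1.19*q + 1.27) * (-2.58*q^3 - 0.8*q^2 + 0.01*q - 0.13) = 4.9278*q^5 + 4.5982*q^4 - 2.3437*q^3 - 0.7796*q^2 + 0.1674*q - 0.1651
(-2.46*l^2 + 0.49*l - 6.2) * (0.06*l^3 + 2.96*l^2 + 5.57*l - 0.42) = -0.1476*l^5 - 7.2522*l^4 - 12.6238*l^3 - 14.5895*l^2 - 34.7398*l + 2.604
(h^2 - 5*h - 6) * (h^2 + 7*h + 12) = h^4 + 2*h^3 - 29*h^2 - 102*h - 72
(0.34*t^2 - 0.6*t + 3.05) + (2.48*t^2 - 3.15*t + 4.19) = 2.82*t^2 - 3.75*t + 7.24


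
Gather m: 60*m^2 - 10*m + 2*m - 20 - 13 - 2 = 60*m^2 - 8*m - 35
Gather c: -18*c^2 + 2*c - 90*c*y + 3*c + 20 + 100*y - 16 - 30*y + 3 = -18*c^2 + c*(5 - 90*y) + 70*y + 7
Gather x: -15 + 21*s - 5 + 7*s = 28*s - 20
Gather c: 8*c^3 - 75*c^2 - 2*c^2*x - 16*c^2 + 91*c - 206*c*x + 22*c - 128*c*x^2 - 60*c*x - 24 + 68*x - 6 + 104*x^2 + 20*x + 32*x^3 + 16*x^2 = 8*c^3 + c^2*(-2*x - 91) + c*(-128*x^2 - 266*x + 113) + 32*x^3 + 120*x^2 + 88*x - 30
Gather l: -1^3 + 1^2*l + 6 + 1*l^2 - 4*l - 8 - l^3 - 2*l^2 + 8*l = -l^3 - l^2 + 5*l - 3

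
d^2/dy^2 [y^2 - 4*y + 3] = 2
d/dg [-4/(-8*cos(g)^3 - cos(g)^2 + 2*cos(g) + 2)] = 8*(12*cos(g)^2 + cos(g) - 1)*sin(g)/(8*cos(g)^3 + cos(g)^2 - 2*cos(g) - 2)^2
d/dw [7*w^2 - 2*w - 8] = 14*w - 2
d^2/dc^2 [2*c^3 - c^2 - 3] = 12*c - 2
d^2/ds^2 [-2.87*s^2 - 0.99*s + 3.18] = -5.74000000000000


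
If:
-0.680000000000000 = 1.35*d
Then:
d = -0.50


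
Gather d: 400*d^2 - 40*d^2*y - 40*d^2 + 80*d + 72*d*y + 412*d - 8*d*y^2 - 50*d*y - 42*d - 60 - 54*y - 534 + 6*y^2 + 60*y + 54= d^2*(360 - 40*y) + d*(-8*y^2 + 22*y + 450) + 6*y^2 + 6*y - 540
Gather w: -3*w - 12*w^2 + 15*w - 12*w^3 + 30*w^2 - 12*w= -12*w^3 + 18*w^2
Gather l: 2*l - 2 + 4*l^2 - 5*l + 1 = 4*l^2 - 3*l - 1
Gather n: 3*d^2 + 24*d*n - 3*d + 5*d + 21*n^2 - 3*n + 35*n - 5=3*d^2 + 2*d + 21*n^2 + n*(24*d + 32) - 5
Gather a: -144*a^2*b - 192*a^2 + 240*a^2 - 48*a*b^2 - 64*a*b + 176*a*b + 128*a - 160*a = a^2*(48 - 144*b) + a*(-48*b^2 + 112*b - 32)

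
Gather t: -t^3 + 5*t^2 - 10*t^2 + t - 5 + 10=-t^3 - 5*t^2 + t + 5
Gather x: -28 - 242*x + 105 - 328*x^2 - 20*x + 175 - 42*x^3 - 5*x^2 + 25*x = -42*x^3 - 333*x^2 - 237*x + 252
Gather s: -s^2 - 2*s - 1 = -s^2 - 2*s - 1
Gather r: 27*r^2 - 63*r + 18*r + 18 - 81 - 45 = 27*r^2 - 45*r - 108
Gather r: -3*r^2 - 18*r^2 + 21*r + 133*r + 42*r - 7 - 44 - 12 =-21*r^2 + 196*r - 63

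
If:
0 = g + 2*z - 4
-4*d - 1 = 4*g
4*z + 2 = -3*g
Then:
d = 39/4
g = -10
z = 7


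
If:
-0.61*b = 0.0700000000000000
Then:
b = -0.11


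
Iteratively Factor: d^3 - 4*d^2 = (d)*(d^2 - 4*d) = d*(d - 4)*(d)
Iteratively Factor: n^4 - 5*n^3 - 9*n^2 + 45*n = (n + 3)*(n^3 - 8*n^2 + 15*n) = (n - 3)*(n + 3)*(n^2 - 5*n) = n*(n - 3)*(n + 3)*(n - 5)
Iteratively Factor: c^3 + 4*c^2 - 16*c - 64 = (c - 4)*(c^2 + 8*c + 16) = (c - 4)*(c + 4)*(c + 4)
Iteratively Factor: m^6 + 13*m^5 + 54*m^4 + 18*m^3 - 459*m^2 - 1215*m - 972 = (m - 3)*(m^5 + 16*m^4 + 102*m^3 + 324*m^2 + 513*m + 324) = (m - 3)*(m + 3)*(m^4 + 13*m^3 + 63*m^2 + 135*m + 108) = (m - 3)*(m + 3)^2*(m^3 + 10*m^2 + 33*m + 36) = (m - 3)*(m + 3)^2*(m + 4)*(m^2 + 6*m + 9) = (m - 3)*(m + 3)^3*(m + 4)*(m + 3)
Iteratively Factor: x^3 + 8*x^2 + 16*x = (x)*(x^2 + 8*x + 16) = x*(x + 4)*(x + 4)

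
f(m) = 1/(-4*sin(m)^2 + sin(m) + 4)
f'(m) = (8*sin(m)*cos(m) - cos(m))/(-4*sin(m)^2 + sin(m) + 4)^2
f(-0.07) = 0.26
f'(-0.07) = -0.10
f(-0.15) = 0.27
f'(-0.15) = -0.15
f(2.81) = 0.26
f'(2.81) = -0.10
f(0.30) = 0.25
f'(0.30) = 0.08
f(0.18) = 0.25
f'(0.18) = 0.03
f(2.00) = 0.62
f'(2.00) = -1.02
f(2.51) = 0.31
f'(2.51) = -0.29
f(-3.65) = 0.28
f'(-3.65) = -0.20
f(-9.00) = 0.34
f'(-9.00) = 0.46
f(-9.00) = 0.34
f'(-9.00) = 0.46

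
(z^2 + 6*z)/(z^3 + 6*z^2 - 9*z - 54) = z/(z^2 - 9)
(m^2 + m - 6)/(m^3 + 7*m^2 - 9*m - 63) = (m - 2)/(m^2 + 4*m - 21)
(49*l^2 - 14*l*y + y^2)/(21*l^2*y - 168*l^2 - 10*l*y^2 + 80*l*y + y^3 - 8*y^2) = (-7*l + y)/(-3*l*y + 24*l + y^2 - 8*y)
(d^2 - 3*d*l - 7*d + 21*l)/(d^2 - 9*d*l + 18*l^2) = (d - 7)/(d - 6*l)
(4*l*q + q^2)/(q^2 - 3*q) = (4*l + q)/(q - 3)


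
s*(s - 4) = s^2 - 4*s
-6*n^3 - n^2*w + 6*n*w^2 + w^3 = (-n + w)*(n + w)*(6*n + w)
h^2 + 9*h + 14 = (h + 2)*(h + 7)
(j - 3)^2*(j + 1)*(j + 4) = j^4 - j^3 - 17*j^2 + 21*j + 36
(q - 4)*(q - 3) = q^2 - 7*q + 12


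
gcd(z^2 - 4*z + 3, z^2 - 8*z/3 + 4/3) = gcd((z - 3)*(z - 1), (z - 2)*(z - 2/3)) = 1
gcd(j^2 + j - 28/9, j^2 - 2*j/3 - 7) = j + 7/3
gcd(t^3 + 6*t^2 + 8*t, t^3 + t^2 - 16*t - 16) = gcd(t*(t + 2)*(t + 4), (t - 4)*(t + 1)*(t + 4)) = t + 4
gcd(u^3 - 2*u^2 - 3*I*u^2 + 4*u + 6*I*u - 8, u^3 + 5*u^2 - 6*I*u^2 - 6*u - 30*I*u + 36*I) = 1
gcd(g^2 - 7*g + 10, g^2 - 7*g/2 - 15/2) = g - 5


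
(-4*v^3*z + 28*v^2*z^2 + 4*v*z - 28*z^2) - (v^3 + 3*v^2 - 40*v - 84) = -4*v^3*z - v^3 + 28*v^2*z^2 - 3*v^2 + 4*v*z + 40*v - 28*z^2 + 84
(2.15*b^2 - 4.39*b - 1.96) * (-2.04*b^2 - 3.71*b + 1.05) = -4.386*b^4 + 0.979099999999999*b^3 + 22.5428*b^2 + 2.6621*b - 2.058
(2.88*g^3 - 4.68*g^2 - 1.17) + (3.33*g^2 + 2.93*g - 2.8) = 2.88*g^3 - 1.35*g^2 + 2.93*g - 3.97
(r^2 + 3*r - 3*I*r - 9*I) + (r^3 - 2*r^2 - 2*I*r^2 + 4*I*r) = r^3 - r^2 - 2*I*r^2 + 3*r + I*r - 9*I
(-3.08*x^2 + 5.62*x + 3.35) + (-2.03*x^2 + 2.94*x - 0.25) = -5.11*x^2 + 8.56*x + 3.1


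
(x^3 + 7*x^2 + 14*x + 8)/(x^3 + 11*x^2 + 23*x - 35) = (x^3 + 7*x^2 + 14*x + 8)/(x^3 + 11*x^2 + 23*x - 35)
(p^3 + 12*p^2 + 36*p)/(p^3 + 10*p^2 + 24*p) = (p + 6)/(p + 4)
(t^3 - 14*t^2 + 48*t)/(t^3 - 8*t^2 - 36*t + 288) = t/(t + 6)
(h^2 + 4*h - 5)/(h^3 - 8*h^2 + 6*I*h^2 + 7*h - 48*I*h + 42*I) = (h + 5)/(h^2 + h*(-7 + 6*I) - 42*I)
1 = 1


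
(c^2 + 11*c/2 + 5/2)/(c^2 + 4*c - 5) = (c + 1/2)/(c - 1)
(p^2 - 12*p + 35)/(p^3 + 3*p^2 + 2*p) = (p^2 - 12*p + 35)/(p*(p^2 + 3*p + 2))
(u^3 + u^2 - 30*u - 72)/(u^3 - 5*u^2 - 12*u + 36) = (u + 4)/(u - 2)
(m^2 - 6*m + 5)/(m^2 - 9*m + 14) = (m^2 - 6*m + 5)/(m^2 - 9*m + 14)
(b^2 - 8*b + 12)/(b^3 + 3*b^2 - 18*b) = (b^2 - 8*b + 12)/(b*(b^2 + 3*b - 18))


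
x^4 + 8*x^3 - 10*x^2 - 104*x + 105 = (x - 3)*(x - 1)*(x + 5)*(x + 7)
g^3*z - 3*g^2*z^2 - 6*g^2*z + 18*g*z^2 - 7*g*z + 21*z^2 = (g - 7)*(g - 3*z)*(g*z + z)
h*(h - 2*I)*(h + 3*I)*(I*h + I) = I*h^4 - h^3 + I*h^3 - h^2 + 6*I*h^2 + 6*I*h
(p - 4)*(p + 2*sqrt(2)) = p^2 - 4*p + 2*sqrt(2)*p - 8*sqrt(2)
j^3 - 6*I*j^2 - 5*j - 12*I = (j - 4*I)*(j - 3*I)*(j + I)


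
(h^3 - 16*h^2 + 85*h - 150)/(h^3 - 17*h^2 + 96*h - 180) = (h - 5)/(h - 6)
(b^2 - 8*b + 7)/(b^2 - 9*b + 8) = (b - 7)/(b - 8)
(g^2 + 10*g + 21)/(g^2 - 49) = (g + 3)/(g - 7)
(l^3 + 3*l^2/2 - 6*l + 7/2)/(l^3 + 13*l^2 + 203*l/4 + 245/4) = 2*(l^2 - 2*l + 1)/(2*l^2 + 19*l + 35)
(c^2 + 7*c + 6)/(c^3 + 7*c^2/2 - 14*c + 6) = 2*(c + 1)/(2*c^2 - 5*c + 2)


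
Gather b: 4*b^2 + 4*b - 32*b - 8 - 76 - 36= 4*b^2 - 28*b - 120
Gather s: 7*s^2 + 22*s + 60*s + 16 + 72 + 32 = 7*s^2 + 82*s + 120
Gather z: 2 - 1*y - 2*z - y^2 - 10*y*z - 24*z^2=-y^2 - y - 24*z^2 + z*(-10*y - 2) + 2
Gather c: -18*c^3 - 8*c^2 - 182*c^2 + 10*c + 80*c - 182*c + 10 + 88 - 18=-18*c^3 - 190*c^2 - 92*c + 80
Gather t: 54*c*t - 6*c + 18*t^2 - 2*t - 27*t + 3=-6*c + 18*t^2 + t*(54*c - 29) + 3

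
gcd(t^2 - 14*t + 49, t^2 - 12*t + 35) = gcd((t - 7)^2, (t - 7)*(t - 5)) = t - 7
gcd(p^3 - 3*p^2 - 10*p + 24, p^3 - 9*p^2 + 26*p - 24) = p^2 - 6*p + 8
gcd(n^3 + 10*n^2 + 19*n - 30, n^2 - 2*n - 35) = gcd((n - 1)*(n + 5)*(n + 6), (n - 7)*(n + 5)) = n + 5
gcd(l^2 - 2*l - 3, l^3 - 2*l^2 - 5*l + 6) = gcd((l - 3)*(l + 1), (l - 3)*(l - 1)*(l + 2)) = l - 3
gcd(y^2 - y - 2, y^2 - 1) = y + 1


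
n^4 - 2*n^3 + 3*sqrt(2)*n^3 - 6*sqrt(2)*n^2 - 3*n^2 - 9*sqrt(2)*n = n*(n - 3)*(n + 1)*(n + 3*sqrt(2))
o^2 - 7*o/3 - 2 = (o - 3)*(o + 2/3)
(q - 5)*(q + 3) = q^2 - 2*q - 15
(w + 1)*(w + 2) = w^2 + 3*w + 2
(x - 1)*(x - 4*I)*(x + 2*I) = x^3 - x^2 - 2*I*x^2 + 8*x + 2*I*x - 8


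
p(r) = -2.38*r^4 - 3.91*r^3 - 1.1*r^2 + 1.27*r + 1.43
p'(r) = -9.52*r^3 - 11.73*r^2 - 2.2*r + 1.27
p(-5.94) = -2188.39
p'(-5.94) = 1595.71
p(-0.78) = 0.74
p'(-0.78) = 0.37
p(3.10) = -341.48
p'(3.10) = -401.89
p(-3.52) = -211.52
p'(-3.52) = 278.88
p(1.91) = -59.08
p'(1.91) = -112.06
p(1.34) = -15.92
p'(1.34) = -45.65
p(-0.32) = 1.01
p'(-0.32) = 1.08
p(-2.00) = -12.31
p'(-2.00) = 34.91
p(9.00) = -18541.81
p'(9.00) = -7908.74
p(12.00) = -56249.89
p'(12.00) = -18164.81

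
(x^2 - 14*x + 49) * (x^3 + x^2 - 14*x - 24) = x^5 - 13*x^4 + 21*x^3 + 221*x^2 - 350*x - 1176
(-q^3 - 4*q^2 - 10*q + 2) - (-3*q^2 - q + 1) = -q^3 - q^2 - 9*q + 1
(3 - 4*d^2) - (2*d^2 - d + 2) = -6*d^2 + d + 1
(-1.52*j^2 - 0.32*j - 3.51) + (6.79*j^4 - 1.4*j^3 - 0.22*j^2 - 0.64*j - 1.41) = 6.79*j^4 - 1.4*j^3 - 1.74*j^2 - 0.96*j - 4.92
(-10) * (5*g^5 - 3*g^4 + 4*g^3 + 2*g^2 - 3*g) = -50*g^5 + 30*g^4 - 40*g^3 - 20*g^2 + 30*g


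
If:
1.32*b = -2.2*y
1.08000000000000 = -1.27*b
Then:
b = -0.85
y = 0.51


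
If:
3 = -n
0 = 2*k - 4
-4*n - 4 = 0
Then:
No Solution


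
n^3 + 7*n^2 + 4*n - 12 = (n - 1)*(n + 2)*(n + 6)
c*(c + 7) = c^2 + 7*c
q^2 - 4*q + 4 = (q - 2)^2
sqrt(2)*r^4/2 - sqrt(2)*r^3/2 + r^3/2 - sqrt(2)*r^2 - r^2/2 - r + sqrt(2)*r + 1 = (r - 1)*(r - sqrt(2))*(r + sqrt(2))*(sqrt(2)*r/2 + 1/2)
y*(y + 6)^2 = y^3 + 12*y^2 + 36*y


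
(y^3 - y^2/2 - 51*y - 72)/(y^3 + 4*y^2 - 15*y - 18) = (y^2 - 13*y/2 - 12)/(y^2 - 2*y - 3)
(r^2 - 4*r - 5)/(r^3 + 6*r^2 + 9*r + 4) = (r - 5)/(r^2 + 5*r + 4)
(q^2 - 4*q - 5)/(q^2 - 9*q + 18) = (q^2 - 4*q - 5)/(q^2 - 9*q + 18)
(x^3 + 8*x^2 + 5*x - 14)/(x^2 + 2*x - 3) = (x^2 + 9*x + 14)/(x + 3)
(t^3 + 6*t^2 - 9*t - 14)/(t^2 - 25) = (t^3 + 6*t^2 - 9*t - 14)/(t^2 - 25)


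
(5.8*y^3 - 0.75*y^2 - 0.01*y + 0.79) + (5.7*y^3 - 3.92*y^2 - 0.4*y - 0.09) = 11.5*y^3 - 4.67*y^2 - 0.41*y + 0.7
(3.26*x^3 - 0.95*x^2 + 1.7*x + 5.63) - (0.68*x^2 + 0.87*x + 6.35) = 3.26*x^3 - 1.63*x^2 + 0.83*x - 0.72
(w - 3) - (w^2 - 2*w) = -w^2 + 3*w - 3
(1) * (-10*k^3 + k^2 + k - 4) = -10*k^3 + k^2 + k - 4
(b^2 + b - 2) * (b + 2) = b^3 + 3*b^2 - 4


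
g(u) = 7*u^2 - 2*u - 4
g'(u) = 14*u - 2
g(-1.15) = 7.56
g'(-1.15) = -18.10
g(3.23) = 62.57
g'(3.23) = 43.22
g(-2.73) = 53.63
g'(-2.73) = -40.22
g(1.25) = 4.44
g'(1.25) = 15.50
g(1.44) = 7.64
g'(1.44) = 18.16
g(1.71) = 13.05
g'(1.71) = 21.94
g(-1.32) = 10.84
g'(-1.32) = -20.48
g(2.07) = 21.85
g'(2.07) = 26.98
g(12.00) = 980.00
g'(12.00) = 166.00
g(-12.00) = 1028.00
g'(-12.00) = -170.00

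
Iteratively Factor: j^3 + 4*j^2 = (j)*(j^2 + 4*j) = j^2*(j + 4)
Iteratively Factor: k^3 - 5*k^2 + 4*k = (k)*(k^2 - 5*k + 4) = k*(k - 4)*(k - 1)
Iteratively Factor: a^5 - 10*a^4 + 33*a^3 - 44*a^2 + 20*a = (a)*(a^4 - 10*a^3 + 33*a^2 - 44*a + 20) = a*(a - 5)*(a^3 - 5*a^2 + 8*a - 4) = a*(a - 5)*(a - 2)*(a^2 - 3*a + 2) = a*(a - 5)*(a - 2)*(a - 1)*(a - 2)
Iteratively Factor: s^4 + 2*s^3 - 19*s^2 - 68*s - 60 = (s - 5)*(s^3 + 7*s^2 + 16*s + 12) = (s - 5)*(s + 2)*(s^2 + 5*s + 6) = (s - 5)*(s + 2)*(s + 3)*(s + 2)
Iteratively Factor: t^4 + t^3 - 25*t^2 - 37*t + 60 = (t - 5)*(t^3 + 6*t^2 + 5*t - 12) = (t - 5)*(t + 4)*(t^2 + 2*t - 3) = (t - 5)*(t + 3)*(t + 4)*(t - 1)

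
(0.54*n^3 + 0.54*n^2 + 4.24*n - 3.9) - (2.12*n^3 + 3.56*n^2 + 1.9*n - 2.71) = -1.58*n^3 - 3.02*n^2 + 2.34*n - 1.19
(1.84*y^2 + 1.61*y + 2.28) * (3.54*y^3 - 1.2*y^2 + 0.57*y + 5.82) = 6.5136*y^5 + 3.4914*y^4 + 7.188*y^3 + 8.8905*y^2 + 10.6698*y + 13.2696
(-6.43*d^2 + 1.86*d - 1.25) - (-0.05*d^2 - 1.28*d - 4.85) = -6.38*d^2 + 3.14*d + 3.6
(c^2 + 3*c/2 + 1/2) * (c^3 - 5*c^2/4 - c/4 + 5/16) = c^5 + c^4/4 - 13*c^3/8 - 11*c^2/16 + 11*c/32 + 5/32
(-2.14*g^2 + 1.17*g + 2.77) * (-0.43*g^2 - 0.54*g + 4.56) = 0.9202*g^4 + 0.6525*g^3 - 11.5813*g^2 + 3.8394*g + 12.6312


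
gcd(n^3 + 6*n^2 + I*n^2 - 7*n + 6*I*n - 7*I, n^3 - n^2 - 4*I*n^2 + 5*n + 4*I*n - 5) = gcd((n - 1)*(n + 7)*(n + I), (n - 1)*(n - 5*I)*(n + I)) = n^2 + n*(-1 + I) - I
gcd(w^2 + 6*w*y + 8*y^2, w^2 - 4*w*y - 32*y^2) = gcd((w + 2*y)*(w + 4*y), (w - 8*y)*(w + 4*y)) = w + 4*y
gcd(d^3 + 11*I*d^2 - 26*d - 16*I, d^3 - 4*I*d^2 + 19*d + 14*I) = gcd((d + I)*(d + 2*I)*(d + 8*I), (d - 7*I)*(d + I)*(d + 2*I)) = d^2 + 3*I*d - 2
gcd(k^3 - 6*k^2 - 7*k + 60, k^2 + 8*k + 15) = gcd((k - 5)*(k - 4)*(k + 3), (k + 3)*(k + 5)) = k + 3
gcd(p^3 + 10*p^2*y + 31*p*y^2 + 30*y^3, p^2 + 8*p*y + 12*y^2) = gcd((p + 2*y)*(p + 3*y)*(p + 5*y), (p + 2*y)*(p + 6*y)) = p + 2*y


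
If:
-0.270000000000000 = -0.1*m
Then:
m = 2.70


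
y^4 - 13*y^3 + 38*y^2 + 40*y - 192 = (y - 8)*(y - 4)*(y - 3)*(y + 2)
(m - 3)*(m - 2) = m^2 - 5*m + 6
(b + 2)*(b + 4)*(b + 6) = b^3 + 12*b^2 + 44*b + 48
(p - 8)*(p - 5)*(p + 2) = p^3 - 11*p^2 + 14*p + 80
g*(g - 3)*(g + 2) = g^3 - g^2 - 6*g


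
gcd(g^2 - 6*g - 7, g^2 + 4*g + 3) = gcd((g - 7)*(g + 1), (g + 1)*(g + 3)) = g + 1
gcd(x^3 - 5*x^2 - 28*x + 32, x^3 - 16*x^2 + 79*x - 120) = x - 8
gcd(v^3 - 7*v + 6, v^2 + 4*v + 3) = v + 3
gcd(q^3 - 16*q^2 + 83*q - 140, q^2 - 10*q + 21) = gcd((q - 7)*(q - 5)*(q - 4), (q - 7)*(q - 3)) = q - 7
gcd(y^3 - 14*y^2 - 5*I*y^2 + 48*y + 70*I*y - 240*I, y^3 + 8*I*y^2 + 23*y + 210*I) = y - 5*I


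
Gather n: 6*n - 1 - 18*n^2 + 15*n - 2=-18*n^2 + 21*n - 3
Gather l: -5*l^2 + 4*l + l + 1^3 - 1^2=-5*l^2 + 5*l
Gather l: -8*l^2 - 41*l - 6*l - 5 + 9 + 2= -8*l^2 - 47*l + 6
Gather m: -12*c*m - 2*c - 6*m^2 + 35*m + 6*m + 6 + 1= -2*c - 6*m^2 + m*(41 - 12*c) + 7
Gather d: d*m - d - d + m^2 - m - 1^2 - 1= d*(m - 2) + m^2 - m - 2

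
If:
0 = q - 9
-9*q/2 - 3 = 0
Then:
No Solution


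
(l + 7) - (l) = 7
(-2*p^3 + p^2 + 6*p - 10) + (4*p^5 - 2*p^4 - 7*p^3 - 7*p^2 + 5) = 4*p^5 - 2*p^4 - 9*p^3 - 6*p^2 + 6*p - 5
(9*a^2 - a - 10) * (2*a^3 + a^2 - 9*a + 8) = 18*a^5 + 7*a^4 - 102*a^3 + 71*a^2 + 82*a - 80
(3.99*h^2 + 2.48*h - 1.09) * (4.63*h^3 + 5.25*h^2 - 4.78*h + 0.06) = 18.4737*h^5 + 32.4299*h^4 - 11.0989*h^3 - 17.3375*h^2 + 5.359*h - 0.0654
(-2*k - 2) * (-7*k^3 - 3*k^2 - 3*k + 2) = 14*k^4 + 20*k^3 + 12*k^2 + 2*k - 4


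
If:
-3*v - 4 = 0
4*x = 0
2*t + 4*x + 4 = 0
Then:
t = -2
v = -4/3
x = 0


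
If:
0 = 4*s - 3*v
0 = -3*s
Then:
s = 0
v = 0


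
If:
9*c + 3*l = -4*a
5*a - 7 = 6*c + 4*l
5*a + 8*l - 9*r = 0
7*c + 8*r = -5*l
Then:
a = 231/262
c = -553/1572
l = -63/524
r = 301/786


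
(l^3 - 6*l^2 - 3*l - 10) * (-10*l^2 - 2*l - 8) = -10*l^5 + 58*l^4 + 34*l^3 + 154*l^2 + 44*l + 80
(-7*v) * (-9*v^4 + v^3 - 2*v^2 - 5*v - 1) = 63*v^5 - 7*v^4 + 14*v^3 + 35*v^2 + 7*v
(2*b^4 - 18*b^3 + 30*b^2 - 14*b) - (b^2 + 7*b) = 2*b^4 - 18*b^3 + 29*b^2 - 21*b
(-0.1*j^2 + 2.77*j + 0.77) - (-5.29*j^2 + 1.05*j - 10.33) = 5.19*j^2 + 1.72*j + 11.1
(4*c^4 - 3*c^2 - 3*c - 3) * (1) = 4*c^4 - 3*c^2 - 3*c - 3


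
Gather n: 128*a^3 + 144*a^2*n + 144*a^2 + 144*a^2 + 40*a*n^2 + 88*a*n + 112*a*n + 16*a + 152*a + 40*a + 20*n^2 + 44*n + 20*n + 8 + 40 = 128*a^3 + 288*a^2 + 208*a + n^2*(40*a + 20) + n*(144*a^2 + 200*a + 64) + 48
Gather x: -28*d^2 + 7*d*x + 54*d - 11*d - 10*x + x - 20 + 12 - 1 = -28*d^2 + 43*d + x*(7*d - 9) - 9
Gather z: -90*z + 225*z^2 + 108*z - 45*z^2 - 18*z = 180*z^2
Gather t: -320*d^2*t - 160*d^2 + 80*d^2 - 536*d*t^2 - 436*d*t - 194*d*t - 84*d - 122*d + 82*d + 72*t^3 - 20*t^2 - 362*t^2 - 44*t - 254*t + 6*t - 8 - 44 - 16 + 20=-80*d^2 - 124*d + 72*t^3 + t^2*(-536*d - 382) + t*(-320*d^2 - 630*d - 292) - 48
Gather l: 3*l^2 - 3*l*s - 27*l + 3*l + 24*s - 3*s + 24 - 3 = 3*l^2 + l*(-3*s - 24) + 21*s + 21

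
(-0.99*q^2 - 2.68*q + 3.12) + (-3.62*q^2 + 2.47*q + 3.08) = -4.61*q^2 - 0.21*q + 6.2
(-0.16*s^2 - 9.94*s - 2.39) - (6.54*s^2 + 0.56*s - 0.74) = -6.7*s^2 - 10.5*s - 1.65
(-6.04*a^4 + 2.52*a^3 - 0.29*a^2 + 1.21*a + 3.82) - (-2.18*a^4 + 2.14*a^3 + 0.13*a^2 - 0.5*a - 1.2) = -3.86*a^4 + 0.38*a^3 - 0.42*a^2 + 1.71*a + 5.02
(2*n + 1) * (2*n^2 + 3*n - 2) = 4*n^3 + 8*n^2 - n - 2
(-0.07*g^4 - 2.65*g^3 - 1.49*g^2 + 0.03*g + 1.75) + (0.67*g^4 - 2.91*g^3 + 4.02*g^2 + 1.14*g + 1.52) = 0.6*g^4 - 5.56*g^3 + 2.53*g^2 + 1.17*g + 3.27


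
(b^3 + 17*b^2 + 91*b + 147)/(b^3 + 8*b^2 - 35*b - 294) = (b + 3)/(b - 6)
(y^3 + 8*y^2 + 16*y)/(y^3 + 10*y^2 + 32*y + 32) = y/(y + 2)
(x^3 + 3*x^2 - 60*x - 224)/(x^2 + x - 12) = (x^2 - x - 56)/(x - 3)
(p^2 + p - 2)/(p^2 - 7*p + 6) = (p + 2)/(p - 6)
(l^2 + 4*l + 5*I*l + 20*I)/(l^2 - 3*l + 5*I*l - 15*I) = (l + 4)/(l - 3)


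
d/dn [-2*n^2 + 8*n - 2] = 8 - 4*n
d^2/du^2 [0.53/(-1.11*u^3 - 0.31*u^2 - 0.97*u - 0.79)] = ((3.5298*u + 0.3286)*(1.11*u^3 + 0.31*u^2 + 0.97*u + 0.79) - 0.53*(3.33*u^2 + 0.62*u + 0.97)*(6.66*u^2 + 1.24*u + 1.94))/(1.11*u^3 + 0.31*u^2 + 0.97*u + 0.79)^3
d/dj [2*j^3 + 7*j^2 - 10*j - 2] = 6*j^2 + 14*j - 10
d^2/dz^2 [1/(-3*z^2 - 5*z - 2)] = 2*(9*z^2 + 15*z - (6*z + 5)^2 + 6)/(3*z^2 + 5*z + 2)^3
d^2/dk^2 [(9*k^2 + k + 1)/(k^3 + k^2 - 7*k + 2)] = 2*(9*k^6 + 3*k^5 + 198*k^4 - 47*k^3 - 84*k^2 - 33*k + 97)/(k^9 + 3*k^8 - 18*k^7 - 35*k^6 + 138*k^5 + 69*k^4 - 415*k^3 + 306*k^2 - 84*k + 8)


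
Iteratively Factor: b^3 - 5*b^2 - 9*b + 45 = (b - 5)*(b^2 - 9) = (b - 5)*(b + 3)*(b - 3)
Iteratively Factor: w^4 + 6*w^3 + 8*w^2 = (w)*(w^3 + 6*w^2 + 8*w) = w*(w + 2)*(w^2 + 4*w) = w*(w + 2)*(w + 4)*(w)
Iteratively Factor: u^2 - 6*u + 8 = (u - 4)*(u - 2)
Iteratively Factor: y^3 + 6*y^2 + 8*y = (y)*(y^2 + 6*y + 8) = y*(y + 4)*(y + 2)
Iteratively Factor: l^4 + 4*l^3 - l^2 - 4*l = (l)*(l^3 + 4*l^2 - l - 4) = l*(l - 1)*(l^2 + 5*l + 4) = l*(l - 1)*(l + 1)*(l + 4)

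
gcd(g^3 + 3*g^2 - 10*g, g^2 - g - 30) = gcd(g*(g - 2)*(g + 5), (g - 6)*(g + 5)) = g + 5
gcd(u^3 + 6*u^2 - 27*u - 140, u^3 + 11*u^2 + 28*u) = u^2 + 11*u + 28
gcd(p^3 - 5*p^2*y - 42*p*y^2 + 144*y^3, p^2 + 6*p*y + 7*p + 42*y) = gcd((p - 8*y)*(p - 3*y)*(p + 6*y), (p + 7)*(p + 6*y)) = p + 6*y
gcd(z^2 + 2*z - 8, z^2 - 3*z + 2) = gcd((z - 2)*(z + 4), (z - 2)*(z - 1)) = z - 2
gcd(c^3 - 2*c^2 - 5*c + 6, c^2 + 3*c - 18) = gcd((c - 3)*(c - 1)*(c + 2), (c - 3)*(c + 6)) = c - 3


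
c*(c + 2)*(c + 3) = c^3 + 5*c^2 + 6*c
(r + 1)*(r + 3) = r^2 + 4*r + 3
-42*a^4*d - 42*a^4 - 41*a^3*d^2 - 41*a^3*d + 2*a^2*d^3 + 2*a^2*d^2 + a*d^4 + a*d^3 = (-6*a + d)*(a + d)*(7*a + d)*(a*d + a)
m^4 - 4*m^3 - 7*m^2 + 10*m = m*(m - 5)*(m - 1)*(m + 2)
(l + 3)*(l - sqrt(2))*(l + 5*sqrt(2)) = l^3 + 3*l^2 + 4*sqrt(2)*l^2 - 10*l + 12*sqrt(2)*l - 30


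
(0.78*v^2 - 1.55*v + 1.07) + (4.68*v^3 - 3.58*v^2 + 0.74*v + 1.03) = 4.68*v^3 - 2.8*v^2 - 0.81*v + 2.1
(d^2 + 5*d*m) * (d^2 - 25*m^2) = d^4 + 5*d^3*m - 25*d^2*m^2 - 125*d*m^3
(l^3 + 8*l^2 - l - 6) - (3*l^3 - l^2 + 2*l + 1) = -2*l^3 + 9*l^2 - 3*l - 7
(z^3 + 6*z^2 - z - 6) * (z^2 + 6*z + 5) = z^5 + 12*z^4 + 40*z^3 + 18*z^2 - 41*z - 30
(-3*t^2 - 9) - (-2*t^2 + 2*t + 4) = -t^2 - 2*t - 13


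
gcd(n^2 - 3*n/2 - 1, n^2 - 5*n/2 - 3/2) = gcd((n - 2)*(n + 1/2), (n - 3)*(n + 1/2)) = n + 1/2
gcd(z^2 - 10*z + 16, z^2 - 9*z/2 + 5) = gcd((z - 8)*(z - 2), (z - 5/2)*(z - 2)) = z - 2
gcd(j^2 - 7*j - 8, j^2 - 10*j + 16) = j - 8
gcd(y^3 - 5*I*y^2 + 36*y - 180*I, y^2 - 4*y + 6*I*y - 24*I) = y + 6*I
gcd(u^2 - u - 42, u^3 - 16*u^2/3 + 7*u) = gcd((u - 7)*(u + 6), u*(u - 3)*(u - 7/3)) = 1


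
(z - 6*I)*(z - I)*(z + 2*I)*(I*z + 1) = I*z^4 + 6*z^3 + 3*I*z^2 + 20*z - 12*I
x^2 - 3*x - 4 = (x - 4)*(x + 1)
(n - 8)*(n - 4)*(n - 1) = n^3 - 13*n^2 + 44*n - 32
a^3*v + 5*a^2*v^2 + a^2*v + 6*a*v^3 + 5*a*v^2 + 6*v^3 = (a + 2*v)*(a + 3*v)*(a*v + v)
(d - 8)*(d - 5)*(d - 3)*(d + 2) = d^4 - 14*d^3 + 47*d^2 + 38*d - 240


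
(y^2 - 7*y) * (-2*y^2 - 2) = -2*y^4 + 14*y^3 - 2*y^2 + 14*y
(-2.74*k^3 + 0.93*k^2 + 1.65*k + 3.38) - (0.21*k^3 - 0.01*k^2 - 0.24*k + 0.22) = -2.95*k^3 + 0.94*k^2 + 1.89*k + 3.16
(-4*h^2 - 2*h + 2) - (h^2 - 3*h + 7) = -5*h^2 + h - 5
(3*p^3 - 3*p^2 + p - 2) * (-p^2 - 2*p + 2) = -3*p^5 - 3*p^4 + 11*p^3 - 6*p^2 + 6*p - 4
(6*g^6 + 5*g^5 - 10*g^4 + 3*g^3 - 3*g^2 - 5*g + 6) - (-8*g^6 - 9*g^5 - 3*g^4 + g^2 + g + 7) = 14*g^6 + 14*g^5 - 7*g^4 + 3*g^3 - 4*g^2 - 6*g - 1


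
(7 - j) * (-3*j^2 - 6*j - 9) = 3*j^3 - 15*j^2 - 33*j - 63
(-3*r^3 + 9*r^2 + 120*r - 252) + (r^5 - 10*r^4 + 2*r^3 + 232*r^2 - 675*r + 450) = r^5 - 10*r^4 - r^3 + 241*r^2 - 555*r + 198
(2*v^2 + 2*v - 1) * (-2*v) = -4*v^3 - 4*v^2 + 2*v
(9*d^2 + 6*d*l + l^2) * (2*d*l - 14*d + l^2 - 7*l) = 18*d^3*l - 126*d^3 + 21*d^2*l^2 - 147*d^2*l + 8*d*l^3 - 56*d*l^2 + l^4 - 7*l^3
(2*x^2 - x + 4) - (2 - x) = 2*x^2 + 2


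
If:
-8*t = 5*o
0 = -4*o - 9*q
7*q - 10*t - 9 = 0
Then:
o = 324/113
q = -144/113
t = -405/226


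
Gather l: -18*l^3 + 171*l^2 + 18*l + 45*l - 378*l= -18*l^3 + 171*l^2 - 315*l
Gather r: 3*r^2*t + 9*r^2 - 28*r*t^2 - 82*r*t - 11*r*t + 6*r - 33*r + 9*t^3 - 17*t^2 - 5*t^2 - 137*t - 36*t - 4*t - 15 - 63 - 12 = r^2*(3*t + 9) + r*(-28*t^2 - 93*t - 27) + 9*t^3 - 22*t^2 - 177*t - 90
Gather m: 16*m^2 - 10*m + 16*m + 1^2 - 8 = 16*m^2 + 6*m - 7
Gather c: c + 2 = c + 2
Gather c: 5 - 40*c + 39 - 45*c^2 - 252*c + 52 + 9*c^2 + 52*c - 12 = -36*c^2 - 240*c + 84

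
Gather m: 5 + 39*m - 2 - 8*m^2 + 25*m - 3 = -8*m^2 + 64*m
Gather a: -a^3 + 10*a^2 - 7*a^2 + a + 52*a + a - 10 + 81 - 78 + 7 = -a^3 + 3*a^2 + 54*a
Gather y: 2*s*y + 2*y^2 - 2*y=2*y^2 + y*(2*s - 2)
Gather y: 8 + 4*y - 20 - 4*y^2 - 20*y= -4*y^2 - 16*y - 12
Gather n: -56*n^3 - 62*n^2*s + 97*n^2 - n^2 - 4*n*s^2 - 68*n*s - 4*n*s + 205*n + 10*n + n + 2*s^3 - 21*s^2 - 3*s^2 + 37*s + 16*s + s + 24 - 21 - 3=-56*n^3 + n^2*(96 - 62*s) + n*(-4*s^2 - 72*s + 216) + 2*s^3 - 24*s^2 + 54*s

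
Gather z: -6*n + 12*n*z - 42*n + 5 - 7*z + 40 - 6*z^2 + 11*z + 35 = -48*n - 6*z^2 + z*(12*n + 4) + 80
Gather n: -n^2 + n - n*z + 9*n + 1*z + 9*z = -n^2 + n*(10 - z) + 10*z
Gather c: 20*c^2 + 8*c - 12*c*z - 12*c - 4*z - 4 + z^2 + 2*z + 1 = 20*c^2 + c*(-12*z - 4) + z^2 - 2*z - 3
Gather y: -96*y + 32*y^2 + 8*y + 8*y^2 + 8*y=40*y^2 - 80*y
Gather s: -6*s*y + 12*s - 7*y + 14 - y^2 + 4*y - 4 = s*(12 - 6*y) - y^2 - 3*y + 10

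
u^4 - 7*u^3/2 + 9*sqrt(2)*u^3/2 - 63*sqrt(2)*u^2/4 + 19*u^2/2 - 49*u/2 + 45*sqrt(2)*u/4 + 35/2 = (u - 5/2)*(u - 1)*(u + sqrt(2))*(u + 7*sqrt(2)/2)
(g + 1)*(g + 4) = g^2 + 5*g + 4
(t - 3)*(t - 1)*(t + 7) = t^3 + 3*t^2 - 25*t + 21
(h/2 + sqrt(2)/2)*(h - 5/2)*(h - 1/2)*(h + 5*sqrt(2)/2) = h^4/2 - 3*h^3/2 + 7*sqrt(2)*h^3/4 - 21*sqrt(2)*h^2/4 + 25*h^2/8 - 15*h/2 + 35*sqrt(2)*h/16 + 25/8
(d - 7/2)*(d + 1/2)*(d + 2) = d^3 - d^2 - 31*d/4 - 7/2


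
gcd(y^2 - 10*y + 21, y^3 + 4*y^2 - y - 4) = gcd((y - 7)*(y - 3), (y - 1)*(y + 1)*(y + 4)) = 1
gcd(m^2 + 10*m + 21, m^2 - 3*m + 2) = 1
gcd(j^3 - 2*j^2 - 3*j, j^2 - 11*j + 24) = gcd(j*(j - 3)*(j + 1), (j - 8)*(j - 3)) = j - 3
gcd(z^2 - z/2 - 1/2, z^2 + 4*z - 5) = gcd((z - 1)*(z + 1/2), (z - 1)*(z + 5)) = z - 1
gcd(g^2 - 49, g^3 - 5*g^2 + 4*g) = 1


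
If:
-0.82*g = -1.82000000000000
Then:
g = 2.22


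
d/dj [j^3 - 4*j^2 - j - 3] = 3*j^2 - 8*j - 1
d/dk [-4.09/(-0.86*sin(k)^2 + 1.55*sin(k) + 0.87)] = (6.3395 - 7.0348*sin(k))*cos(k)/(-0.86*sin(k)^2 + 1.55*sin(k) + 0.87)^2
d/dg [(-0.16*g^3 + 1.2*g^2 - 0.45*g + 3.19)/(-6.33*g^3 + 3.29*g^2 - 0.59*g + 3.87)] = (-4.44089209850063e-16*g^5 + 7.0696*g^4 - 5.5082*g^3 + 59.493*g^2 - 11.7022*g + 0.1406)/(40.0689*g^6 - 41.6514*g^5 + 18.2935*g^4 - 52.8764*g^3 + 25.8127*g^2 - 4.5666*g + 14.9769)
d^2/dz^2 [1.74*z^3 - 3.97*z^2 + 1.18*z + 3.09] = 10.44*z - 7.94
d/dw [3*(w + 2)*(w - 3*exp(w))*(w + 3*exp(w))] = 9*w^2 - 54*w*exp(2*w) + 12*w - 135*exp(2*w)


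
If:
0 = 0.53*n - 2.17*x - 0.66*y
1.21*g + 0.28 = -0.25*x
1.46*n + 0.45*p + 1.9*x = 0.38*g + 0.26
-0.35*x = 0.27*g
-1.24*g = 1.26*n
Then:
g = -0.28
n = 0.27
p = -1.43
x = 0.21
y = -0.48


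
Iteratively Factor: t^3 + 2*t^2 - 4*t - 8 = (t - 2)*(t^2 + 4*t + 4) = (t - 2)*(t + 2)*(t + 2)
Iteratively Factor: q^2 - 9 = (q - 3)*(q + 3)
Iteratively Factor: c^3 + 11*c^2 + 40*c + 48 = (c + 4)*(c^2 + 7*c + 12) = (c + 3)*(c + 4)*(c + 4)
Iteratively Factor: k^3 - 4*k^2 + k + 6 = (k - 2)*(k^2 - 2*k - 3) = (k - 3)*(k - 2)*(k + 1)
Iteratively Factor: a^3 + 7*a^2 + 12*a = (a + 3)*(a^2 + 4*a) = (a + 3)*(a + 4)*(a)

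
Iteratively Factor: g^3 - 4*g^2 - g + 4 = (g - 4)*(g^2 - 1) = (g - 4)*(g - 1)*(g + 1)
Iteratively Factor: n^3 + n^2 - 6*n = (n + 3)*(n^2 - 2*n) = (n - 2)*(n + 3)*(n)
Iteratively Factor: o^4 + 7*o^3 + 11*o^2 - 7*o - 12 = (o + 4)*(o^3 + 3*o^2 - o - 3) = (o + 3)*(o + 4)*(o^2 - 1) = (o - 1)*(o + 3)*(o + 4)*(o + 1)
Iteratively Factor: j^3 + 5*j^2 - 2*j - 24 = (j - 2)*(j^2 + 7*j + 12) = (j - 2)*(j + 4)*(j + 3)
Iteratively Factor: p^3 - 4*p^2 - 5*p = (p)*(p^2 - 4*p - 5) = p*(p - 5)*(p + 1)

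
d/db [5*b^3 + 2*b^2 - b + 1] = 15*b^2 + 4*b - 1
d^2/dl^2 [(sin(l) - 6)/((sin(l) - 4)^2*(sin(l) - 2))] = 2*(-2*sin(l)^5 + 26*sin(l)^4 - 73*sin(l)^3 - 42*sin(l)^2 + 324*sin(l) - 200)/((sin(l) - 4)^4*(sin(l) - 2)^3)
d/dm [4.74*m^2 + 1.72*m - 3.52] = 9.48*m + 1.72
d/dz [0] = 0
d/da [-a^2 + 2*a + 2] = 2 - 2*a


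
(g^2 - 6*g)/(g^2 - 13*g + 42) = g/(g - 7)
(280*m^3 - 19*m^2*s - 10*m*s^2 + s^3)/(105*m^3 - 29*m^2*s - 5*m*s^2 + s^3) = (-8*m + s)/(-3*m + s)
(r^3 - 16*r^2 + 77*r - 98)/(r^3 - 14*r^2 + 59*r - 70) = (r - 7)/(r - 5)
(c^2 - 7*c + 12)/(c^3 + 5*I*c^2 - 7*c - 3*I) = (c^2 - 7*c + 12)/(c^3 + 5*I*c^2 - 7*c - 3*I)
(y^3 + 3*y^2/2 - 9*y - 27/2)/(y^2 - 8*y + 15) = (2*y^2 + 9*y + 9)/(2*(y - 5))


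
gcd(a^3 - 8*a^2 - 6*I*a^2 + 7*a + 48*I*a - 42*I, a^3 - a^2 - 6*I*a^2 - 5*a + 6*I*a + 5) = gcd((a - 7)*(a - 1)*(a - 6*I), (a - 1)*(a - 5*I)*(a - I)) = a - 1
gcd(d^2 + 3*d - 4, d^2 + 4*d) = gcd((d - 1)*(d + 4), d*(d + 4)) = d + 4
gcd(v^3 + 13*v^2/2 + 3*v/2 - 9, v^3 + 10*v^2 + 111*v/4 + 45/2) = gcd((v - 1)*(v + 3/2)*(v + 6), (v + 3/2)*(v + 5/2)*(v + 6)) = v^2 + 15*v/2 + 9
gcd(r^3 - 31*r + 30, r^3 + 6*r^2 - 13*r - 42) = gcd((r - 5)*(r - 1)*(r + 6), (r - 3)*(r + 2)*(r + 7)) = 1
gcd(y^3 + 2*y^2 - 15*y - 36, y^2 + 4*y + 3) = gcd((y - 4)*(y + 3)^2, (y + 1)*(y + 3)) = y + 3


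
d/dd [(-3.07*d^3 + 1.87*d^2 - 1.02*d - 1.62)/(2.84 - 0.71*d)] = (4.3594*d^3 - 27.4841*d^2 + 10.6216*d - 4.047)/(0.5041*d^2 - 4.0328*d + 8.0656)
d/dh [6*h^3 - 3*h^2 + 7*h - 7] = 18*h^2 - 6*h + 7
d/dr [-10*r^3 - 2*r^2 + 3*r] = -30*r^2 - 4*r + 3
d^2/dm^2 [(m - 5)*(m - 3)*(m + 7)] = 6*m - 2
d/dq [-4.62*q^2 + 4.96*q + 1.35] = 4.96 - 9.24*q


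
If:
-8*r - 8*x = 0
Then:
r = -x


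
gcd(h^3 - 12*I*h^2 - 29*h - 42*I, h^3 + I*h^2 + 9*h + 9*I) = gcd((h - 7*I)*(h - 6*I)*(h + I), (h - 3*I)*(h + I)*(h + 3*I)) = h + I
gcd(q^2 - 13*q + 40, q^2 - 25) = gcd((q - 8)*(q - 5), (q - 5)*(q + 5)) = q - 5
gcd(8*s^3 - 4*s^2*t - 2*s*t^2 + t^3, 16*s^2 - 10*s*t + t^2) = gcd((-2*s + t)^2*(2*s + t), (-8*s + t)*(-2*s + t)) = 2*s - t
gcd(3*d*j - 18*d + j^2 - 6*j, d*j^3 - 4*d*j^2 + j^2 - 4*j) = 1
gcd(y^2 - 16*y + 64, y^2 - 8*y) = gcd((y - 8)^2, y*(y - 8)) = y - 8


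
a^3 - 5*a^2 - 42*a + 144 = (a - 8)*(a - 3)*(a + 6)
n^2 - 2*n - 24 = (n - 6)*(n + 4)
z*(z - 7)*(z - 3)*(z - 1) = z^4 - 11*z^3 + 31*z^2 - 21*z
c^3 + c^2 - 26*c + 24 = (c - 4)*(c - 1)*(c + 6)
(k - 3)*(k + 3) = k^2 - 9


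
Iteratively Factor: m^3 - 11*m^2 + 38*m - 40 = (m - 5)*(m^2 - 6*m + 8) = (m - 5)*(m - 4)*(m - 2)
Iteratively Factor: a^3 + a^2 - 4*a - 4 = (a + 2)*(a^2 - a - 2) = (a + 1)*(a + 2)*(a - 2)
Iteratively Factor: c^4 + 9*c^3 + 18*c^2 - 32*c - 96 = (c + 4)*(c^3 + 5*c^2 - 2*c - 24) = (c + 3)*(c + 4)*(c^2 + 2*c - 8) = (c + 3)*(c + 4)^2*(c - 2)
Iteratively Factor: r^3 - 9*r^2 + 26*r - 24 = (r - 4)*(r^2 - 5*r + 6) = (r - 4)*(r - 3)*(r - 2)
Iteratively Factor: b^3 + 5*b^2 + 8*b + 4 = (b + 1)*(b^2 + 4*b + 4) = (b + 1)*(b + 2)*(b + 2)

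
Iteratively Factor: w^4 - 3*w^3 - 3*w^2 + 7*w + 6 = (w - 2)*(w^3 - w^2 - 5*w - 3) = (w - 3)*(w - 2)*(w^2 + 2*w + 1) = (w - 3)*(w - 2)*(w + 1)*(w + 1)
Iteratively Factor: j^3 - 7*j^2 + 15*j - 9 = (j - 1)*(j^2 - 6*j + 9) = (j - 3)*(j - 1)*(j - 3)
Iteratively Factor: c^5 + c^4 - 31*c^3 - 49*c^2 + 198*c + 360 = (c + 2)*(c^4 - c^3 - 29*c^2 + 9*c + 180) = (c - 3)*(c + 2)*(c^3 + 2*c^2 - 23*c - 60) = (c - 3)*(c + 2)*(c + 3)*(c^2 - c - 20) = (c - 3)*(c + 2)*(c + 3)*(c + 4)*(c - 5)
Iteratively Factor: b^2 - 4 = (b - 2)*(b + 2)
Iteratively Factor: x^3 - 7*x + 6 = (x - 1)*(x^2 + x - 6) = (x - 1)*(x + 3)*(x - 2)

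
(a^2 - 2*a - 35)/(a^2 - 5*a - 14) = (a + 5)/(a + 2)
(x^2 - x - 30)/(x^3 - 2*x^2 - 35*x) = (x - 6)/(x*(x - 7))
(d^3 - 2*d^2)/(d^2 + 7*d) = d*(d - 2)/(d + 7)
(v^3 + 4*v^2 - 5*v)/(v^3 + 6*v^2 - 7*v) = (v + 5)/(v + 7)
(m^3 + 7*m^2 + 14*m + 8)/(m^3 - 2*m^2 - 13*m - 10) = (m + 4)/(m - 5)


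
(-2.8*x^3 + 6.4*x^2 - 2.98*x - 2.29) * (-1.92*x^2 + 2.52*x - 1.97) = 5.376*x^5 - 19.344*x^4 + 27.3656*x^3 - 15.7208*x^2 + 0.0997999999999992*x + 4.5113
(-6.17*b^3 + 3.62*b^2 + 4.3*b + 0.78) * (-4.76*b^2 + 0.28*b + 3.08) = 29.3692*b^5 - 18.9588*b^4 - 38.458*b^3 + 8.6408*b^2 + 13.4624*b + 2.4024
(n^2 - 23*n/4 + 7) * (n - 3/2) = n^3 - 29*n^2/4 + 125*n/8 - 21/2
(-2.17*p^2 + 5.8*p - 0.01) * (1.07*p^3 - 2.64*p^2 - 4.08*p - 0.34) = -2.3219*p^5 + 11.9348*p^4 - 6.4691*p^3 - 22.8998*p^2 - 1.9312*p + 0.0034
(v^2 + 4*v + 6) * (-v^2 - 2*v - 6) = -v^4 - 6*v^3 - 20*v^2 - 36*v - 36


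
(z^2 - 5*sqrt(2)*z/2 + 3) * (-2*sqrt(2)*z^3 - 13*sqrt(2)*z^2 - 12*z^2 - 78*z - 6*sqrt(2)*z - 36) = -2*sqrt(2)*z^5 - 13*sqrt(2)*z^4 - 2*z^4 - 13*z^3 + 18*sqrt(2)*z^3 - 42*z^2 + 156*sqrt(2)*z^2 - 234*z + 72*sqrt(2)*z - 108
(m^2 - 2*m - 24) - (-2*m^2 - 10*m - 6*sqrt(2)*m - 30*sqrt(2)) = 3*m^2 + 8*m + 6*sqrt(2)*m - 24 + 30*sqrt(2)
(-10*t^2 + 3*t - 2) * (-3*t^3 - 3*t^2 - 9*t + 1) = 30*t^5 + 21*t^4 + 87*t^3 - 31*t^2 + 21*t - 2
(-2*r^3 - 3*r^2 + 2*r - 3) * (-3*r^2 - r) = 6*r^5 + 11*r^4 - 3*r^3 + 7*r^2 + 3*r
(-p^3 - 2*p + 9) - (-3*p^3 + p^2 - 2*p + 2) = 2*p^3 - p^2 + 7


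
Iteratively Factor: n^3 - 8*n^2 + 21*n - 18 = (n - 3)*(n^2 - 5*n + 6) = (n - 3)*(n - 2)*(n - 3)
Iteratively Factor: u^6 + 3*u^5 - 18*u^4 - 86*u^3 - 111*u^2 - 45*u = (u + 1)*(u^5 + 2*u^4 - 20*u^3 - 66*u^2 - 45*u) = (u - 5)*(u + 1)*(u^4 + 7*u^3 + 15*u^2 + 9*u) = (u - 5)*(u + 1)*(u + 3)*(u^3 + 4*u^2 + 3*u) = (u - 5)*(u + 1)*(u + 3)^2*(u^2 + u) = u*(u - 5)*(u + 1)*(u + 3)^2*(u + 1)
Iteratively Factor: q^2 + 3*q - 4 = (q + 4)*(q - 1)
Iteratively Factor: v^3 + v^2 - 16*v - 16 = (v - 4)*(v^2 + 5*v + 4) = (v - 4)*(v + 1)*(v + 4)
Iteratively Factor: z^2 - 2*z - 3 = (z + 1)*(z - 3)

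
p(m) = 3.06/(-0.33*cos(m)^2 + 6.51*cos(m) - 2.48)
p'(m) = 3.06*(-0.66*sin(m)*cos(m) + 6.51*sin(m))/(-0.33*cos(m)^2 + 6.51*cos(m) - 2.48)^2 = (19.9206 - 2.0196*cos(m))*sin(m)/(0.33*cos(m)^2 - 6.51*cos(m) + 2.48)^2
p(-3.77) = -0.38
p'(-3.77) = 0.20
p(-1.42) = -2.03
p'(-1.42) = -8.51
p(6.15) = 0.84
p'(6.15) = -0.18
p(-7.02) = 1.42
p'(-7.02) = -2.65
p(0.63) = 1.19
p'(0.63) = 1.64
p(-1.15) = 24.64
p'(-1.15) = -1130.13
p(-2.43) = -0.40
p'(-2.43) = -0.24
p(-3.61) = -0.36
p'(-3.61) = 0.13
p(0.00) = 0.83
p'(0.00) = 0.00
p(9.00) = -0.35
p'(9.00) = 0.12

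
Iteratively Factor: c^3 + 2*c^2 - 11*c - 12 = (c + 1)*(c^2 + c - 12) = (c - 3)*(c + 1)*(c + 4)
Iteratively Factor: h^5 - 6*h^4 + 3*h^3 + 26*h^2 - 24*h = (h - 1)*(h^4 - 5*h^3 - 2*h^2 + 24*h) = h*(h - 1)*(h^3 - 5*h^2 - 2*h + 24) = h*(h - 1)*(h + 2)*(h^2 - 7*h + 12) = h*(h - 3)*(h - 1)*(h + 2)*(h - 4)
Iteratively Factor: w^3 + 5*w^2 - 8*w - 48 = (w - 3)*(w^2 + 8*w + 16) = (w - 3)*(w + 4)*(w + 4)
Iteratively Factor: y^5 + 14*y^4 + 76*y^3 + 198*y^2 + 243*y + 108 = (y + 3)*(y^4 + 11*y^3 + 43*y^2 + 69*y + 36) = (y + 1)*(y + 3)*(y^3 + 10*y^2 + 33*y + 36) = (y + 1)*(y + 3)^2*(y^2 + 7*y + 12) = (y + 1)*(y + 3)^3*(y + 4)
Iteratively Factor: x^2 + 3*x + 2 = (x + 1)*(x + 2)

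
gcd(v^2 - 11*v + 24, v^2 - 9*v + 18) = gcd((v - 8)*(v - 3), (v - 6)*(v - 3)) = v - 3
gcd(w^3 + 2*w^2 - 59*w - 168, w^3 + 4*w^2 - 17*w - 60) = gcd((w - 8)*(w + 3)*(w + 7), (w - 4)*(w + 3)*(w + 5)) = w + 3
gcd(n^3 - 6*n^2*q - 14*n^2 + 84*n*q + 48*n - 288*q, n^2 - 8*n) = n - 8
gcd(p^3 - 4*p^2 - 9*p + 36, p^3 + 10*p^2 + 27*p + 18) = p + 3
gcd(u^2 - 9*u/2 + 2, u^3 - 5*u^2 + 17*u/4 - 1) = u^2 - 9*u/2 + 2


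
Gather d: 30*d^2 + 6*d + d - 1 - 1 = 30*d^2 + 7*d - 2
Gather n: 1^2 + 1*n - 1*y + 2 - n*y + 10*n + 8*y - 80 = n*(11 - y) + 7*y - 77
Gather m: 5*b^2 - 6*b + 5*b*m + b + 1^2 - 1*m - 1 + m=5*b^2 + 5*b*m - 5*b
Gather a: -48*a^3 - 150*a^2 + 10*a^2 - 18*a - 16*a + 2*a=-48*a^3 - 140*a^2 - 32*a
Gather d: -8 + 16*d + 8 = 16*d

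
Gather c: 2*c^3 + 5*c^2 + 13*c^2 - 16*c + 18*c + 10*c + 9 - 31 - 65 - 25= 2*c^3 + 18*c^2 + 12*c - 112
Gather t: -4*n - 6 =-4*n - 6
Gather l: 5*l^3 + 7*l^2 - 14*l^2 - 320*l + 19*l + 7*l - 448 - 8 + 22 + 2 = 5*l^3 - 7*l^2 - 294*l - 432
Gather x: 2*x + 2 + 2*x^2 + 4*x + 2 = 2*x^2 + 6*x + 4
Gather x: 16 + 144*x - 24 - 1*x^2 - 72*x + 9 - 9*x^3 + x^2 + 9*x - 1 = -9*x^3 + 81*x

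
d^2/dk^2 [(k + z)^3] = 6*k + 6*z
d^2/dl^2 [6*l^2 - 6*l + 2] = 12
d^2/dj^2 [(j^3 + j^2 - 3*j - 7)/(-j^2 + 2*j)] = 2*(-3*j^3 + 21*j^2 - 42*j + 28)/(j^3*(j^3 - 6*j^2 + 12*j - 8))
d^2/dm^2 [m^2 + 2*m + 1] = 2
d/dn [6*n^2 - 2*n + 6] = 12*n - 2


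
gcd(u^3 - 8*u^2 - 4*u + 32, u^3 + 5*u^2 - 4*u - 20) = u^2 - 4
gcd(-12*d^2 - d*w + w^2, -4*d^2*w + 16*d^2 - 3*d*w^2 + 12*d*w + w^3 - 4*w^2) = -4*d + w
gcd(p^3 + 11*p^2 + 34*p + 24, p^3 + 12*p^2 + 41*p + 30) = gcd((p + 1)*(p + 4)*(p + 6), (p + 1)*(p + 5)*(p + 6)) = p^2 + 7*p + 6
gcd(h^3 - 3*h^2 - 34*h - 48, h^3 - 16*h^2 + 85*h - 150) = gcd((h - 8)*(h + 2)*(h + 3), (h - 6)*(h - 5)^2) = 1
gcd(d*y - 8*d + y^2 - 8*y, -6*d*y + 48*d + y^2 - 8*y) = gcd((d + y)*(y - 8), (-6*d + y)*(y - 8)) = y - 8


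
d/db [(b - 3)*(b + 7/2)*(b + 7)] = 3*b^2 + 15*b - 7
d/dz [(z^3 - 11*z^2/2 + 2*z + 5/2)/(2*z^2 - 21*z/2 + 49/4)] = 4*(8*z^4 - 84*z^3 + 362*z^2 - 579*z + 203)/(64*z^4 - 672*z^3 + 2548*z^2 - 4116*z + 2401)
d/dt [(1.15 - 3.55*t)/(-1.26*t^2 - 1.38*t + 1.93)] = (-4.473*t^2 + 2.898*t - 5.2645)/(1.5876*t^4 + 3.4776*t^3 - 2.9592*t^2 - 5.3268*t + 3.7249)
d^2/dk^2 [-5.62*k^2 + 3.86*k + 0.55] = -11.2400000000000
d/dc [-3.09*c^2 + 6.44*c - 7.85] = 6.44 - 6.18*c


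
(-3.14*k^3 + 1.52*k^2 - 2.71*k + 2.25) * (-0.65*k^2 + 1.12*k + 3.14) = 2.041*k^5 - 4.5048*k^4 - 6.3957*k^3 + 0.2751*k^2 - 5.9894*k + 7.065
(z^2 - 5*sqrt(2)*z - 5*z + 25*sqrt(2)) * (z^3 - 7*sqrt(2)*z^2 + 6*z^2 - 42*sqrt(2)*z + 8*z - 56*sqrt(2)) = z^5 - 12*sqrt(2)*z^4 + z^4 - 12*sqrt(2)*z^3 + 48*z^3 + 30*z^2 + 264*sqrt(2)*z^2 - 1540*z + 480*sqrt(2)*z - 2800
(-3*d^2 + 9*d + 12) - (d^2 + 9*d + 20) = -4*d^2 - 8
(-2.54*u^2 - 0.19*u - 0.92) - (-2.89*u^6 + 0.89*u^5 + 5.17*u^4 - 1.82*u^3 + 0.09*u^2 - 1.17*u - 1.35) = 2.89*u^6 - 0.89*u^5 - 5.17*u^4 + 1.82*u^3 - 2.63*u^2 + 0.98*u + 0.43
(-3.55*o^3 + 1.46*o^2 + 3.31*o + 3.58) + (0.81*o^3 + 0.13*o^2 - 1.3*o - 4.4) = -2.74*o^3 + 1.59*o^2 + 2.01*o - 0.82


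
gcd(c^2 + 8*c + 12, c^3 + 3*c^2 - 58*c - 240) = c + 6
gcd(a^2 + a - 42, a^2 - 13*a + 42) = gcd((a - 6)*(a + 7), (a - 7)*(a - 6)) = a - 6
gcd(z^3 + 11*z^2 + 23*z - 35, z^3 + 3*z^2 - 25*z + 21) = z^2 + 6*z - 7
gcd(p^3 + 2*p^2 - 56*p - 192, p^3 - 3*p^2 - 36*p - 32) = p^2 - 4*p - 32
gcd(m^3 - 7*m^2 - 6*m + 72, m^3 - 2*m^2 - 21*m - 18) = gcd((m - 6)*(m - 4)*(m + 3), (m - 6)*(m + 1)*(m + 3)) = m^2 - 3*m - 18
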